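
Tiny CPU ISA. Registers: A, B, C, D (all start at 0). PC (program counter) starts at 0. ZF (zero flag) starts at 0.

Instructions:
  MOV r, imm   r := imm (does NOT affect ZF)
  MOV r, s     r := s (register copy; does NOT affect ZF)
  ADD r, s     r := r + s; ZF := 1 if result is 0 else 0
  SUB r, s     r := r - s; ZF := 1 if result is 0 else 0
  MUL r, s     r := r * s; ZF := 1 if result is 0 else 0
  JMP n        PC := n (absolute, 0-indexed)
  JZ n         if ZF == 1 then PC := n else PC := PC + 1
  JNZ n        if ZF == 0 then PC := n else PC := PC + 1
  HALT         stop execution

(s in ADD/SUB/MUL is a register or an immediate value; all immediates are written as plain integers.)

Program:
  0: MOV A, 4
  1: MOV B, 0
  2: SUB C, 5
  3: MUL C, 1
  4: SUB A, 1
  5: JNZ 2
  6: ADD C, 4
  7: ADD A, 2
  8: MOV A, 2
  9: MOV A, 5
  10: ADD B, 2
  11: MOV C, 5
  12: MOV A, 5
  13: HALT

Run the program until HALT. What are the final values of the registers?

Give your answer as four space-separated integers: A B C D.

Step 1: PC=0 exec 'MOV A, 4'. After: A=4 B=0 C=0 D=0 ZF=0 PC=1
Step 2: PC=1 exec 'MOV B, 0'. After: A=4 B=0 C=0 D=0 ZF=0 PC=2
Step 3: PC=2 exec 'SUB C, 5'. After: A=4 B=0 C=-5 D=0 ZF=0 PC=3
Step 4: PC=3 exec 'MUL C, 1'. After: A=4 B=0 C=-5 D=0 ZF=0 PC=4
Step 5: PC=4 exec 'SUB A, 1'. After: A=3 B=0 C=-5 D=0 ZF=0 PC=5
Step 6: PC=5 exec 'JNZ 2'. After: A=3 B=0 C=-5 D=0 ZF=0 PC=2
Step 7: PC=2 exec 'SUB C, 5'. After: A=3 B=0 C=-10 D=0 ZF=0 PC=3
Step 8: PC=3 exec 'MUL C, 1'. After: A=3 B=0 C=-10 D=0 ZF=0 PC=4
Step 9: PC=4 exec 'SUB A, 1'. After: A=2 B=0 C=-10 D=0 ZF=0 PC=5
Step 10: PC=5 exec 'JNZ 2'. After: A=2 B=0 C=-10 D=0 ZF=0 PC=2
Step 11: PC=2 exec 'SUB C, 5'. After: A=2 B=0 C=-15 D=0 ZF=0 PC=3
Step 12: PC=3 exec 'MUL C, 1'. After: A=2 B=0 C=-15 D=0 ZF=0 PC=4
Step 13: PC=4 exec 'SUB A, 1'. After: A=1 B=0 C=-15 D=0 ZF=0 PC=5
Step 14: PC=5 exec 'JNZ 2'. After: A=1 B=0 C=-15 D=0 ZF=0 PC=2
Step 15: PC=2 exec 'SUB C, 5'. After: A=1 B=0 C=-20 D=0 ZF=0 PC=3
Step 16: PC=3 exec 'MUL C, 1'. After: A=1 B=0 C=-20 D=0 ZF=0 PC=4
Step 17: PC=4 exec 'SUB A, 1'. After: A=0 B=0 C=-20 D=0 ZF=1 PC=5
Step 18: PC=5 exec 'JNZ 2'. After: A=0 B=0 C=-20 D=0 ZF=1 PC=6
Step 19: PC=6 exec 'ADD C, 4'. After: A=0 B=0 C=-16 D=0 ZF=0 PC=7
Step 20: PC=7 exec 'ADD A, 2'. After: A=2 B=0 C=-16 D=0 ZF=0 PC=8
Step 21: PC=8 exec 'MOV A, 2'. After: A=2 B=0 C=-16 D=0 ZF=0 PC=9
Step 22: PC=9 exec 'MOV A, 5'. After: A=5 B=0 C=-16 D=0 ZF=0 PC=10
Step 23: PC=10 exec 'ADD B, 2'. After: A=5 B=2 C=-16 D=0 ZF=0 PC=11
Step 24: PC=11 exec 'MOV C, 5'. After: A=5 B=2 C=5 D=0 ZF=0 PC=12
Step 25: PC=12 exec 'MOV A, 5'. After: A=5 B=2 C=5 D=0 ZF=0 PC=13
Step 26: PC=13 exec 'HALT'. After: A=5 B=2 C=5 D=0 ZF=0 PC=13 HALTED

Answer: 5 2 5 0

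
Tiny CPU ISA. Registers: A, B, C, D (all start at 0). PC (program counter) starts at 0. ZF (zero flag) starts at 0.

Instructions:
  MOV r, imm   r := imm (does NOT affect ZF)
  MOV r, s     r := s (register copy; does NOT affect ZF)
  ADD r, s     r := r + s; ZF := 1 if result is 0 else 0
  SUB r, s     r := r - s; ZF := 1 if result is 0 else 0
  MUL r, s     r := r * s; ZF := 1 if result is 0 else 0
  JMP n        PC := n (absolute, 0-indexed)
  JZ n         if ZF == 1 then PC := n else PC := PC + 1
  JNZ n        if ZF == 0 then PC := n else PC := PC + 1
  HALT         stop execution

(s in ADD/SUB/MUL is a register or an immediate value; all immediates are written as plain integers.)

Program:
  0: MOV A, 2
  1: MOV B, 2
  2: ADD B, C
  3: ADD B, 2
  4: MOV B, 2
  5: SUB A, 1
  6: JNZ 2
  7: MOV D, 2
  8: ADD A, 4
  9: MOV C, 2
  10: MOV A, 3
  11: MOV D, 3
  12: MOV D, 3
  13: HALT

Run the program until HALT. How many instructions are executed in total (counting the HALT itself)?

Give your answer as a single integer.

Step 1: PC=0 exec 'MOV A, 2'. After: A=2 B=0 C=0 D=0 ZF=0 PC=1
Step 2: PC=1 exec 'MOV B, 2'. After: A=2 B=2 C=0 D=0 ZF=0 PC=2
Step 3: PC=2 exec 'ADD B, C'. After: A=2 B=2 C=0 D=0 ZF=0 PC=3
Step 4: PC=3 exec 'ADD B, 2'. After: A=2 B=4 C=0 D=0 ZF=0 PC=4
Step 5: PC=4 exec 'MOV B, 2'. After: A=2 B=2 C=0 D=0 ZF=0 PC=5
Step 6: PC=5 exec 'SUB A, 1'. After: A=1 B=2 C=0 D=0 ZF=0 PC=6
Step 7: PC=6 exec 'JNZ 2'. After: A=1 B=2 C=0 D=0 ZF=0 PC=2
Step 8: PC=2 exec 'ADD B, C'. After: A=1 B=2 C=0 D=0 ZF=0 PC=3
Step 9: PC=3 exec 'ADD B, 2'. After: A=1 B=4 C=0 D=0 ZF=0 PC=4
Step 10: PC=4 exec 'MOV B, 2'. After: A=1 B=2 C=0 D=0 ZF=0 PC=5
Step 11: PC=5 exec 'SUB A, 1'. After: A=0 B=2 C=0 D=0 ZF=1 PC=6
Step 12: PC=6 exec 'JNZ 2'. After: A=0 B=2 C=0 D=0 ZF=1 PC=7
Step 13: PC=7 exec 'MOV D, 2'. After: A=0 B=2 C=0 D=2 ZF=1 PC=8
Step 14: PC=8 exec 'ADD A, 4'. After: A=4 B=2 C=0 D=2 ZF=0 PC=9
Step 15: PC=9 exec 'MOV C, 2'. After: A=4 B=2 C=2 D=2 ZF=0 PC=10
Step 16: PC=10 exec 'MOV A, 3'. After: A=3 B=2 C=2 D=2 ZF=0 PC=11
Step 17: PC=11 exec 'MOV D, 3'. After: A=3 B=2 C=2 D=3 ZF=0 PC=12
Step 18: PC=12 exec 'MOV D, 3'. After: A=3 B=2 C=2 D=3 ZF=0 PC=13
Step 19: PC=13 exec 'HALT'. After: A=3 B=2 C=2 D=3 ZF=0 PC=13 HALTED
Total instructions executed: 19

Answer: 19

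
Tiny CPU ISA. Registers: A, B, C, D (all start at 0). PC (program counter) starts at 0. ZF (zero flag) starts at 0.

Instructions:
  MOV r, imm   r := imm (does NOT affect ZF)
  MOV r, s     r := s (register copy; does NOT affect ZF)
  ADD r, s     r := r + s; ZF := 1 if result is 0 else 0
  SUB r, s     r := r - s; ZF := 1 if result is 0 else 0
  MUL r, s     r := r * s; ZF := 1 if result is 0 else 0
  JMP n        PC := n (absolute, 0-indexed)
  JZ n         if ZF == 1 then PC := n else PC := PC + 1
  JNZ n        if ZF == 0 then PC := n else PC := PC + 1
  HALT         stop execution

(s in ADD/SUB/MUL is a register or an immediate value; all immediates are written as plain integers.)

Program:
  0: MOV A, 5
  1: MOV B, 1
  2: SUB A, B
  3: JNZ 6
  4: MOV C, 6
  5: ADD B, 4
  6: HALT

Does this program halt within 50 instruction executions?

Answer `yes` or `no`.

Step 1: PC=0 exec 'MOV A, 5'. After: A=5 B=0 C=0 D=0 ZF=0 PC=1
Step 2: PC=1 exec 'MOV B, 1'. After: A=5 B=1 C=0 D=0 ZF=0 PC=2
Step 3: PC=2 exec 'SUB A, B'. After: A=4 B=1 C=0 D=0 ZF=0 PC=3
Step 4: PC=3 exec 'JNZ 6'. After: A=4 B=1 C=0 D=0 ZF=0 PC=6
Step 5: PC=6 exec 'HALT'. After: A=4 B=1 C=0 D=0 ZF=0 PC=6 HALTED

Answer: yes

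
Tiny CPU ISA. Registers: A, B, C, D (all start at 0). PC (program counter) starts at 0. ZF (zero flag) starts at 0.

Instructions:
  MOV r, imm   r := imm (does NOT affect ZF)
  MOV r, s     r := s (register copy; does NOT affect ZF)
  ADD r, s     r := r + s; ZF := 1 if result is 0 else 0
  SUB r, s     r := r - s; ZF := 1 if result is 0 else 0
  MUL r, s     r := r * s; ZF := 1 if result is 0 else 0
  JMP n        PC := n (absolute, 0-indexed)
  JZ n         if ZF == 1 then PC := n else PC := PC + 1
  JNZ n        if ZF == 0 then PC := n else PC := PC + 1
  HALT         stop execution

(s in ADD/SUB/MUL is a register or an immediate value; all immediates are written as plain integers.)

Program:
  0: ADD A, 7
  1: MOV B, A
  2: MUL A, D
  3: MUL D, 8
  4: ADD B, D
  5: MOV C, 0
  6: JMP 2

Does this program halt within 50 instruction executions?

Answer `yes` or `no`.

Step 1: PC=0 exec 'ADD A, 7'. After: A=7 B=0 C=0 D=0 ZF=0 PC=1
Step 2: PC=1 exec 'MOV B, A'. After: A=7 B=7 C=0 D=0 ZF=0 PC=2
Step 3: PC=2 exec 'MUL A, D'. After: A=0 B=7 C=0 D=0 ZF=1 PC=3
Step 4: PC=3 exec 'MUL D, 8'. After: A=0 B=7 C=0 D=0 ZF=1 PC=4
Step 5: PC=4 exec 'ADD B, D'. After: A=0 B=7 C=0 D=0 ZF=0 PC=5
Step 6: PC=5 exec 'MOV C, 0'. After: A=0 B=7 C=0 D=0 ZF=0 PC=6
Step 7: PC=6 exec 'JMP 2'. After: A=0 B=7 C=0 D=0 ZF=0 PC=2
Step 8: PC=2 exec 'MUL A, D'. After: A=0 B=7 C=0 D=0 ZF=1 PC=3
State after step 8 equals state after step 3: the program is in a cycle of length 5 and will never halt.

Answer: no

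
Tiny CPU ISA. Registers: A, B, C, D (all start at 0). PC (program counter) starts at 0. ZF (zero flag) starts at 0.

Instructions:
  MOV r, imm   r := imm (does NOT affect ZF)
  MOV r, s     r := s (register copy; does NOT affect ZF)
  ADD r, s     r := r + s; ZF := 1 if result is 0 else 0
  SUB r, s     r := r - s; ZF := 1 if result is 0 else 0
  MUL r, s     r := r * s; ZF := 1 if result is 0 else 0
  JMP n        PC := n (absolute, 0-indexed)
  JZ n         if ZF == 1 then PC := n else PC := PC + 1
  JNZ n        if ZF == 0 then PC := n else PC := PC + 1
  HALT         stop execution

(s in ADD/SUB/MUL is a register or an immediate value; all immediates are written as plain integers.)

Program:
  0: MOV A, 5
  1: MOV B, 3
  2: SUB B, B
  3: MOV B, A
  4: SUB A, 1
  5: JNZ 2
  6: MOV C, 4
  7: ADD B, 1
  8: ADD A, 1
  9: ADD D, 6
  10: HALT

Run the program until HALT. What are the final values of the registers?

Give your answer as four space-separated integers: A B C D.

Answer: 1 2 4 6

Derivation:
Step 1: PC=0 exec 'MOV A, 5'. After: A=5 B=0 C=0 D=0 ZF=0 PC=1
Step 2: PC=1 exec 'MOV B, 3'. After: A=5 B=3 C=0 D=0 ZF=0 PC=2
Step 3: PC=2 exec 'SUB B, B'. After: A=5 B=0 C=0 D=0 ZF=1 PC=3
Step 4: PC=3 exec 'MOV B, A'. After: A=5 B=5 C=0 D=0 ZF=1 PC=4
Step 5: PC=4 exec 'SUB A, 1'. After: A=4 B=5 C=0 D=0 ZF=0 PC=5
Step 6: PC=5 exec 'JNZ 2'. After: A=4 B=5 C=0 D=0 ZF=0 PC=2
Step 7: PC=2 exec 'SUB B, B'. After: A=4 B=0 C=0 D=0 ZF=1 PC=3
Step 8: PC=3 exec 'MOV B, A'. After: A=4 B=4 C=0 D=0 ZF=1 PC=4
Step 9: PC=4 exec 'SUB A, 1'. After: A=3 B=4 C=0 D=0 ZF=0 PC=5
Step 10: PC=5 exec 'JNZ 2'. After: A=3 B=4 C=0 D=0 ZF=0 PC=2
Step 11: PC=2 exec 'SUB B, B'. After: A=3 B=0 C=0 D=0 ZF=1 PC=3
Step 12: PC=3 exec 'MOV B, A'. After: A=3 B=3 C=0 D=0 ZF=1 PC=4
Step 13: PC=4 exec 'SUB A, 1'. After: A=2 B=3 C=0 D=0 ZF=0 PC=5
Step 14: PC=5 exec 'JNZ 2'. After: A=2 B=3 C=0 D=0 ZF=0 PC=2
Step 15: PC=2 exec 'SUB B, B'. After: A=2 B=0 C=0 D=0 ZF=1 PC=3
Step 16: PC=3 exec 'MOV B, A'. After: A=2 B=2 C=0 D=0 ZF=1 PC=4
Step 17: PC=4 exec 'SUB A, 1'. After: A=1 B=2 C=0 D=0 ZF=0 PC=5
Step 18: PC=5 exec 'JNZ 2'. After: A=1 B=2 C=0 D=0 ZF=0 PC=2
Step 19: PC=2 exec 'SUB B, B'. After: A=1 B=0 C=0 D=0 ZF=1 PC=3
Step 20: PC=3 exec 'MOV B, A'. After: A=1 B=1 C=0 D=0 ZF=1 PC=4
Step 21: PC=4 exec 'SUB A, 1'. After: A=0 B=1 C=0 D=0 ZF=1 PC=5
Step 22: PC=5 exec 'JNZ 2'. After: A=0 B=1 C=0 D=0 ZF=1 PC=6
Step 23: PC=6 exec 'MOV C, 4'. After: A=0 B=1 C=4 D=0 ZF=1 PC=7
Step 24: PC=7 exec 'ADD B, 1'. After: A=0 B=2 C=4 D=0 ZF=0 PC=8
Step 25: PC=8 exec 'ADD A, 1'. After: A=1 B=2 C=4 D=0 ZF=0 PC=9
Step 26: PC=9 exec 'ADD D, 6'. After: A=1 B=2 C=4 D=6 ZF=0 PC=10
Step 27: PC=10 exec 'HALT'. After: A=1 B=2 C=4 D=6 ZF=0 PC=10 HALTED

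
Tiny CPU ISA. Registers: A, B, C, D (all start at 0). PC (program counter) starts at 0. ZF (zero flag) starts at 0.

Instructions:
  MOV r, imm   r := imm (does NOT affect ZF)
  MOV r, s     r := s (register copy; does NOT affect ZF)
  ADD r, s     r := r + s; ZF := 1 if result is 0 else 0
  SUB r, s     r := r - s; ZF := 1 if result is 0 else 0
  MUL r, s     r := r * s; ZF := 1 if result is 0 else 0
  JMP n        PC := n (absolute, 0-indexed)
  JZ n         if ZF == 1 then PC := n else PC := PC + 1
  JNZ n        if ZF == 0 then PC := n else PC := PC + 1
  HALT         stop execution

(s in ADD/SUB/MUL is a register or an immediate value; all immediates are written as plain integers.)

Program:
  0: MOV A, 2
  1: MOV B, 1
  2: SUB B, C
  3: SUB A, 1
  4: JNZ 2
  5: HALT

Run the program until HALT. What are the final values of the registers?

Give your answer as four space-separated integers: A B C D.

Answer: 0 1 0 0

Derivation:
Step 1: PC=0 exec 'MOV A, 2'. After: A=2 B=0 C=0 D=0 ZF=0 PC=1
Step 2: PC=1 exec 'MOV B, 1'. After: A=2 B=1 C=0 D=0 ZF=0 PC=2
Step 3: PC=2 exec 'SUB B, C'. After: A=2 B=1 C=0 D=0 ZF=0 PC=3
Step 4: PC=3 exec 'SUB A, 1'. After: A=1 B=1 C=0 D=0 ZF=0 PC=4
Step 5: PC=4 exec 'JNZ 2'. After: A=1 B=1 C=0 D=0 ZF=0 PC=2
Step 6: PC=2 exec 'SUB B, C'. After: A=1 B=1 C=0 D=0 ZF=0 PC=3
Step 7: PC=3 exec 'SUB A, 1'. After: A=0 B=1 C=0 D=0 ZF=1 PC=4
Step 8: PC=4 exec 'JNZ 2'. After: A=0 B=1 C=0 D=0 ZF=1 PC=5
Step 9: PC=5 exec 'HALT'. After: A=0 B=1 C=0 D=0 ZF=1 PC=5 HALTED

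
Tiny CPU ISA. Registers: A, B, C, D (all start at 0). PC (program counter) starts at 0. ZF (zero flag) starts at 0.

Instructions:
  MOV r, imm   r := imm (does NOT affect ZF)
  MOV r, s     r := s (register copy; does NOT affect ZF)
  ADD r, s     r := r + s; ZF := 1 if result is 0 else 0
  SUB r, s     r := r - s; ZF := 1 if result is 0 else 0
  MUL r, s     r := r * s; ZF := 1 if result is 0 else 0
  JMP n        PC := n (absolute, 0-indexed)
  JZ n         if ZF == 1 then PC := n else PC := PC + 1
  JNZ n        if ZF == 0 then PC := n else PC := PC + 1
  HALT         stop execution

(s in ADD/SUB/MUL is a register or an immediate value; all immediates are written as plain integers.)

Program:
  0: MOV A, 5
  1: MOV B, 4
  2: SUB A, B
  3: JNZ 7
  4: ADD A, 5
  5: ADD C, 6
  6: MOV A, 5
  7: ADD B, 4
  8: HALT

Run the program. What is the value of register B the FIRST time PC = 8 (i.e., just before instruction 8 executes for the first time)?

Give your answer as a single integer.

Step 1: PC=0 exec 'MOV A, 5'. After: A=5 B=0 C=0 D=0 ZF=0 PC=1
Step 2: PC=1 exec 'MOV B, 4'. After: A=5 B=4 C=0 D=0 ZF=0 PC=2
Step 3: PC=2 exec 'SUB A, B'. After: A=1 B=4 C=0 D=0 ZF=0 PC=3
Step 4: PC=3 exec 'JNZ 7'. After: A=1 B=4 C=0 D=0 ZF=0 PC=7
Step 5: PC=7 exec 'ADD B, 4'. After: A=1 B=8 C=0 D=0 ZF=0 PC=8
First time PC=8: B=8

8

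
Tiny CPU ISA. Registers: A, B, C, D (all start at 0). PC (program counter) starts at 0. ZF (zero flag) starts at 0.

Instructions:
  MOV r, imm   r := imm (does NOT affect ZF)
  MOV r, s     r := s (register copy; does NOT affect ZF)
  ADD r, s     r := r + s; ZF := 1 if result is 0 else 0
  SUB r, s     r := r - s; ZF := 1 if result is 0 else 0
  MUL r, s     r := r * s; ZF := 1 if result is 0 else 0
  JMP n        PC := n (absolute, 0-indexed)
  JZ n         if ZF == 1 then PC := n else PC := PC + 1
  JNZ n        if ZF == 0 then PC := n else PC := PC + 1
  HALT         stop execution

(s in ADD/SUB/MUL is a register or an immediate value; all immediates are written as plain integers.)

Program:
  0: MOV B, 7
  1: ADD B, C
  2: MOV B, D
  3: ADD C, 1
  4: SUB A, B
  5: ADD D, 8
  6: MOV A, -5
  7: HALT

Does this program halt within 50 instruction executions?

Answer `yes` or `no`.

Answer: yes

Derivation:
Step 1: PC=0 exec 'MOV B, 7'. After: A=0 B=7 C=0 D=0 ZF=0 PC=1
Step 2: PC=1 exec 'ADD B, C'. After: A=0 B=7 C=0 D=0 ZF=0 PC=2
Step 3: PC=2 exec 'MOV B, D'. After: A=0 B=0 C=0 D=0 ZF=0 PC=3
Step 4: PC=3 exec 'ADD C, 1'. After: A=0 B=0 C=1 D=0 ZF=0 PC=4
Step 5: PC=4 exec 'SUB A, B'. After: A=0 B=0 C=1 D=0 ZF=1 PC=5
Step 6: PC=5 exec 'ADD D, 8'. After: A=0 B=0 C=1 D=8 ZF=0 PC=6
Step 7: PC=6 exec 'MOV A, -5'. After: A=-5 B=0 C=1 D=8 ZF=0 PC=7
Step 8: PC=7 exec 'HALT'. After: A=-5 B=0 C=1 D=8 ZF=0 PC=7 HALTED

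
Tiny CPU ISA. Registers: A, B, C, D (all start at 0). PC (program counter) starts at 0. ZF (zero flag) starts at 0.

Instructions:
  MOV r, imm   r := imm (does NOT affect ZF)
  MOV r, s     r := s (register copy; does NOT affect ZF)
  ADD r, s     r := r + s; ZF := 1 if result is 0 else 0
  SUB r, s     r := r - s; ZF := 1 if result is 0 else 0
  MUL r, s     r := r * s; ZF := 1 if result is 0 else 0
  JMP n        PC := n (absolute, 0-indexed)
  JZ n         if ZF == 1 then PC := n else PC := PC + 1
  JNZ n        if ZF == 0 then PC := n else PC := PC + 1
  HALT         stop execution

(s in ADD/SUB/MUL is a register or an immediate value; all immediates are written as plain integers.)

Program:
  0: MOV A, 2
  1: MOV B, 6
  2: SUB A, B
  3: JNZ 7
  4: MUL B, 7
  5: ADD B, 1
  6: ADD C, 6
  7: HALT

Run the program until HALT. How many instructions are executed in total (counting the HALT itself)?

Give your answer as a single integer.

Answer: 5

Derivation:
Step 1: PC=0 exec 'MOV A, 2'. After: A=2 B=0 C=0 D=0 ZF=0 PC=1
Step 2: PC=1 exec 'MOV B, 6'. After: A=2 B=6 C=0 D=0 ZF=0 PC=2
Step 3: PC=2 exec 'SUB A, B'. After: A=-4 B=6 C=0 D=0 ZF=0 PC=3
Step 4: PC=3 exec 'JNZ 7'. After: A=-4 B=6 C=0 D=0 ZF=0 PC=7
Step 5: PC=7 exec 'HALT'. After: A=-4 B=6 C=0 D=0 ZF=0 PC=7 HALTED
Total instructions executed: 5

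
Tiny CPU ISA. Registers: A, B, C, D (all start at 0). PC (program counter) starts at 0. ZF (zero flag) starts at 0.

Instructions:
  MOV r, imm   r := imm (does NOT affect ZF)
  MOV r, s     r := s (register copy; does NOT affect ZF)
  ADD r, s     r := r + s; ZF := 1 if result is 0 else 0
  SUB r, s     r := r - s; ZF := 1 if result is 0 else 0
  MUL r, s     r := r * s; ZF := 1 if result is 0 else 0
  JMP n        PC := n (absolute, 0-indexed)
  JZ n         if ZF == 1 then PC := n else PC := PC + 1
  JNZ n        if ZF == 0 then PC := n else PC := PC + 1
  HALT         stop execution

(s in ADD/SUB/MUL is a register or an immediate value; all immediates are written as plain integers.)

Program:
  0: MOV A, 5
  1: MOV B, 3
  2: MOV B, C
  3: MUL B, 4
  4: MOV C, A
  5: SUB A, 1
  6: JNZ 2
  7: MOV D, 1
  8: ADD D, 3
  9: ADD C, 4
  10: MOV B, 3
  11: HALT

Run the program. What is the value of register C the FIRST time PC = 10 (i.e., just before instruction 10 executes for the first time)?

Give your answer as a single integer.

Step 1: PC=0 exec 'MOV A, 5'. After: A=5 B=0 C=0 D=0 ZF=0 PC=1
Step 2: PC=1 exec 'MOV B, 3'. After: A=5 B=3 C=0 D=0 ZF=0 PC=2
Step 3: PC=2 exec 'MOV B, C'. After: A=5 B=0 C=0 D=0 ZF=0 PC=3
Step 4: PC=3 exec 'MUL B, 4'. After: A=5 B=0 C=0 D=0 ZF=1 PC=4
Step 5: PC=4 exec 'MOV C, A'. After: A=5 B=0 C=5 D=0 ZF=1 PC=5
Step 6: PC=5 exec 'SUB A, 1'. After: A=4 B=0 C=5 D=0 ZF=0 PC=6
Step 7: PC=6 exec 'JNZ 2'. After: A=4 B=0 C=5 D=0 ZF=0 PC=2
Step 8: PC=2 exec 'MOV B, C'. After: A=4 B=5 C=5 D=0 ZF=0 PC=3
Step 9: PC=3 exec 'MUL B, 4'. After: A=4 B=20 C=5 D=0 ZF=0 PC=4
Step 10: PC=4 exec 'MOV C, A'. After: A=4 B=20 C=4 D=0 ZF=0 PC=5
Step 11: PC=5 exec 'SUB A, 1'. After: A=3 B=20 C=4 D=0 ZF=0 PC=6
Step 12: PC=6 exec 'JNZ 2'. After: A=3 B=20 C=4 D=0 ZF=0 PC=2
Step 13: PC=2 exec 'MOV B, C'. After: A=3 B=4 C=4 D=0 ZF=0 PC=3
Step 14: PC=3 exec 'MUL B, 4'. After: A=3 B=16 C=4 D=0 ZF=0 PC=4
Step 15: PC=4 exec 'MOV C, A'. After: A=3 B=16 C=3 D=0 ZF=0 PC=5
Step 16: PC=5 exec 'SUB A, 1'. After: A=2 B=16 C=3 D=0 ZF=0 PC=6
Step 17: PC=6 exec 'JNZ 2'. After: A=2 B=16 C=3 D=0 ZF=0 PC=2
Step 18: PC=2 exec 'MOV B, C'. After: A=2 B=3 C=3 D=0 ZF=0 PC=3
Step 19: PC=3 exec 'MUL B, 4'. After: A=2 B=12 C=3 D=0 ZF=0 PC=4
Step 20: PC=4 exec 'MOV C, A'. After: A=2 B=12 C=2 D=0 ZF=0 PC=5
Step 21: PC=5 exec 'SUB A, 1'. After: A=1 B=12 C=2 D=0 ZF=0 PC=6
Step 22: PC=6 exec 'JNZ 2'. After: A=1 B=12 C=2 D=0 ZF=0 PC=2
Step 23: PC=2 exec 'MOV B, C'. After: A=1 B=2 C=2 D=0 ZF=0 PC=3
Step 24: PC=3 exec 'MUL B, 4'. After: A=1 B=8 C=2 D=0 ZF=0 PC=4
Step 25: PC=4 exec 'MOV C, A'. After: A=1 B=8 C=1 D=0 ZF=0 PC=5
Step 26: PC=5 exec 'SUB A, 1'. After: A=0 B=8 C=1 D=0 ZF=1 PC=6
Step 27: PC=6 exec 'JNZ 2'. After: A=0 B=8 C=1 D=0 ZF=1 PC=7
Step 28: PC=7 exec 'MOV D, 1'. After: A=0 B=8 C=1 D=1 ZF=1 PC=8
Step 29: PC=8 exec 'ADD D, 3'. After: A=0 B=8 C=1 D=4 ZF=0 PC=9
Step 30: PC=9 exec 'ADD C, 4'. After: A=0 B=8 C=5 D=4 ZF=0 PC=10
First time PC=10: C=5

5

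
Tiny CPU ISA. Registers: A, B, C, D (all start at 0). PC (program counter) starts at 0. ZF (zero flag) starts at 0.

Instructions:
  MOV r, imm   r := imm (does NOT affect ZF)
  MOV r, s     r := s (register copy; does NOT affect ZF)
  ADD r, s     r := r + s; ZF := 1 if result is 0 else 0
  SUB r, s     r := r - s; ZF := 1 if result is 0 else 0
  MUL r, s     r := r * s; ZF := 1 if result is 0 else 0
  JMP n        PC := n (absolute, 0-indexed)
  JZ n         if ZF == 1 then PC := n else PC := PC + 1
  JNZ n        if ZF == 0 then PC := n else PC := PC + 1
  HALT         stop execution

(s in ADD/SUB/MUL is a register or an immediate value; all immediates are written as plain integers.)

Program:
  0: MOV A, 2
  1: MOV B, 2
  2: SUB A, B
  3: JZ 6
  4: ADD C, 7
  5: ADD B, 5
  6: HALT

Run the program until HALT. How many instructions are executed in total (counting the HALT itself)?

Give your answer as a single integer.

Answer: 5

Derivation:
Step 1: PC=0 exec 'MOV A, 2'. After: A=2 B=0 C=0 D=0 ZF=0 PC=1
Step 2: PC=1 exec 'MOV B, 2'. After: A=2 B=2 C=0 D=0 ZF=0 PC=2
Step 3: PC=2 exec 'SUB A, B'. After: A=0 B=2 C=0 D=0 ZF=1 PC=3
Step 4: PC=3 exec 'JZ 6'. After: A=0 B=2 C=0 D=0 ZF=1 PC=6
Step 5: PC=6 exec 'HALT'. After: A=0 B=2 C=0 D=0 ZF=1 PC=6 HALTED
Total instructions executed: 5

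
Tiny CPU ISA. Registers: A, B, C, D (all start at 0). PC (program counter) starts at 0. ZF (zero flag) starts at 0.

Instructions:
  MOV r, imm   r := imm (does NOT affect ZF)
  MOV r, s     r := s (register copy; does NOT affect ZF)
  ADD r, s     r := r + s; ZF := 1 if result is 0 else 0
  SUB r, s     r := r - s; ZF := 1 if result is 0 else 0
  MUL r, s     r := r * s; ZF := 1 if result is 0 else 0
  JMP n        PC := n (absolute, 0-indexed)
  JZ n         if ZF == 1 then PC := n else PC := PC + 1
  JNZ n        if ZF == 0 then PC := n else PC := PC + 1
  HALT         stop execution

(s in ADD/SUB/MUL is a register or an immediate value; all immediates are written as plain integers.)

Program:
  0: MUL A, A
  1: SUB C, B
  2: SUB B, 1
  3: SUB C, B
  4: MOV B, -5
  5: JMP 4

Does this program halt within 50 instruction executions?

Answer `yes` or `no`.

Step 1: PC=0 exec 'MUL A, A'. After: A=0 B=0 C=0 D=0 ZF=1 PC=1
Step 2: PC=1 exec 'SUB C, B'. After: A=0 B=0 C=0 D=0 ZF=1 PC=2
Step 3: PC=2 exec 'SUB B, 1'. After: A=0 B=-1 C=0 D=0 ZF=0 PC=3
Step 4: PC=3 exec 'SUB C, B'. After: A=0 B=-1 C=1 D=0 ZF=0 PC=4
Step 5: PC=4 exec 'MOV B, -5'. After: A=0 B=-5 C=1 D=0 ZF=0 PC=5
Step 6: PC=5 exec 'JMP 4'. After: A=0 B=-5 C=1 D=0 ZF=0 PC=4
Step 7: PC=4 exec 'MOV B, -5'. After: A=0 B=-5 C=1 D=0 ZF=0 PC=5
State after step 7 equals state after step 5: the program is in a cycle of length 2 and will never halt.

Answer: no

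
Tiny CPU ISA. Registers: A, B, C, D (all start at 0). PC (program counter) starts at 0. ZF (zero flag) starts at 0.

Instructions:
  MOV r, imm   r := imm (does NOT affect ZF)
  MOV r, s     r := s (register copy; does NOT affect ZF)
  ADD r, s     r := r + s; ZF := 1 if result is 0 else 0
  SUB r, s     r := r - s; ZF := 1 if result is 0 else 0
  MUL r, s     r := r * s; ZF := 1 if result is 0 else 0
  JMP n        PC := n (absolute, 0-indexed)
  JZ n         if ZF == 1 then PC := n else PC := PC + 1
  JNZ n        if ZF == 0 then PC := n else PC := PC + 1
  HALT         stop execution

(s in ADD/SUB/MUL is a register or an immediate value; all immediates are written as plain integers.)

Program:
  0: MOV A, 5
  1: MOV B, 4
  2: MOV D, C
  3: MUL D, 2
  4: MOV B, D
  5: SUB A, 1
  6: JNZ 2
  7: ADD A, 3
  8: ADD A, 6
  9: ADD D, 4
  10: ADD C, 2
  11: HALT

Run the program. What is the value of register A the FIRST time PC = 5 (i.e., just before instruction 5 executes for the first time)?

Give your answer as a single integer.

Step 1: PC=0 exec 'MOV A, 5'. After: A=5 B=0 C=0 D=0 ZF=0 PC=1
Step 2: PC=1 exec 'MOV B, 4'. After: A=5 B=4 C=0 D=0 ZF=0 PC=2
Step 3: PC=2 exec 'MOV D, C'. After: A=5 B=4 C=0 D=0 ZF=0 PC=3
Step 4: PC=3 exec 'MUL D, 2'. After: A=5 B=4 C=0 D=0 ZF=1 PC=4
Step 5: PC=4 exec 'MOV B, D'. After: A=5 B=0 C=0 D=0 ZF=1 PC=5
First time PC=5: A=5

5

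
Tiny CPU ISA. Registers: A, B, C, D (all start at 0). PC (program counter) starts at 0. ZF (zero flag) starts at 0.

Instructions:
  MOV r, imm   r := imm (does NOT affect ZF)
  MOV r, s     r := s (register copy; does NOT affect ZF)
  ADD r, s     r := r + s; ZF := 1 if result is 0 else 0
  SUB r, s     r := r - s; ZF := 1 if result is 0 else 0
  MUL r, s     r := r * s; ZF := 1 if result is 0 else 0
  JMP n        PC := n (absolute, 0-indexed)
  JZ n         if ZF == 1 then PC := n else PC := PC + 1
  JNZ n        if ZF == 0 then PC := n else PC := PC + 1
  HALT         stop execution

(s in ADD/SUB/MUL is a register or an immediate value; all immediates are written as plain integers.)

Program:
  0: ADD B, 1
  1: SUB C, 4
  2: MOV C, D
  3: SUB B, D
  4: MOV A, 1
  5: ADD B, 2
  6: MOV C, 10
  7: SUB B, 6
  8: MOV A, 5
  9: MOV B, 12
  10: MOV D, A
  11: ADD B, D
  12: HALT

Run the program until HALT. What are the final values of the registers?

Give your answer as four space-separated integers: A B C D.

Step 1: PC=0 exec 'ADD B, 1'. After: A=0 B=1 C=0 D=0 ZF=0 PC=1
Step 2: PC=1 exec 'SUB C, 4'. After: A=0 B=1 C=-4 D=0 ZF=0 PC=2
Step 3: PC=2 exec 'MOV C, D'. After: A=0 B=1 C=0 D=0 ZF=0 PC=3
Step 4: PC=3 exec 'SUB B, D'. After: A=0 B=1 C=0 D=0 ZF=0 PC=4
Step 5: PC=4 exec 'MOV A, 1'. After: A=1 B=1 C=0 D=0 ZF=0 PC=5
Step 6: PC=5 exec 'ADD B, 2'. After: A=1 B=3 C=0 D=0 ZF=0 PC=6
Step 7: PC=6 exec 'MOV C, 10'. After: A=1 B=3 C=10 D=0 ZF=0 PC=7
Step 8: PC=7 exec 'SUB B, 6'. After: A=1 B=-3 C=10 D=0 ZF=0 PC=8
Step 9: PC=8 exec 'MOV A, 5'. After: A=5 B=-3 C=10 D=0 ZF=0 PC=9
Step 10: PC=9 exec 'MOV B, 12'. After: A=5 B=12 C=10 D=0 ZF=0 PC=10
Step 11: PC=10 exec 'MOV D, A'. After: A=5 B=12 C=10 D=5 ZF=0 PC=11
Step 12: PC=11 exec 'ADD B, D'. After: A=5 B=17 C=10 D=5 ZF=0 PC=12
Step 13: PC=12 exec 'HALT'. After: A=5 B=17 C=10 D=5 ZF=0 PC=12 HALTED

Answer: 5 17 10 5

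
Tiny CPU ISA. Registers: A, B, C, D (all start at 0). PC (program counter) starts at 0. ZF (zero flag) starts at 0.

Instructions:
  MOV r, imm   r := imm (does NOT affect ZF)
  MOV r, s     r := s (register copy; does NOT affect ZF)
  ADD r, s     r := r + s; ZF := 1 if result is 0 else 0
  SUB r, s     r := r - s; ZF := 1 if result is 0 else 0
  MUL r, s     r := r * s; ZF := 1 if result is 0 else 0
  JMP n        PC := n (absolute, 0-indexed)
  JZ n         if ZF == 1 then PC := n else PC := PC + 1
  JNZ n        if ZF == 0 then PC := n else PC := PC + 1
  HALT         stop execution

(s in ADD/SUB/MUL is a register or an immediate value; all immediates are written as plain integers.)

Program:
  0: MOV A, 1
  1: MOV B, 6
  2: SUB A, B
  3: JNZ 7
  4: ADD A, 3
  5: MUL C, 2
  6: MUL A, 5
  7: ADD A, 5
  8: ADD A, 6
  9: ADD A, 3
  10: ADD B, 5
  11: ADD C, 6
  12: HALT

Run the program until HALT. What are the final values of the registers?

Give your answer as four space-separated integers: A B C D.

Step 1: PC=0 exec 'MOV A, 1'. After: A=1 B=0 C=0 D=0 ZF=0 PC=1
Step 2: PC=1 exec 'MOV B, 6'. After: A=1 B=6 C=0 D=0 ZF=0 PC=2
Step 3: PC=2 exec 'SUB A, B'. After: A=-5 B=6 C=0 D=0 ZF=0 PC=3
Step 4: PC=3 exec 'JNZ 7'. After: A=-5 B=6 C=0 D=0 ZF=0 PC=7
Step 5: PC=7 exec 'ADD A, 5'. After: A=0 B=6 C=0 D=0 ZF=1 PC=8
Step 6: PC=8 exec 'ADD A, 6'. After: A=6 B=6 C=0 D=0 ZF=0 PC=9
Step 7: PC=9 exec 'ADD A, 3'. After: A=9 B=6 C=0 D=0 ZF=0 PC=10
Step 8: PC=10 exec 'ADD B, 5'. After: A=9 B=11 C=0 D=0 ZF=0 PC=11
Step 9: PC=11 exec 'ADD C, 6'. After: A=9 B=11 C=6 D=0 ZF=0 PC=12
Step 10: PC=12 exec 'HALT'. After: A=9 B=11 C=6 D=0 ZF=0 PC=12 HALTED

Answer: 9 11 6 0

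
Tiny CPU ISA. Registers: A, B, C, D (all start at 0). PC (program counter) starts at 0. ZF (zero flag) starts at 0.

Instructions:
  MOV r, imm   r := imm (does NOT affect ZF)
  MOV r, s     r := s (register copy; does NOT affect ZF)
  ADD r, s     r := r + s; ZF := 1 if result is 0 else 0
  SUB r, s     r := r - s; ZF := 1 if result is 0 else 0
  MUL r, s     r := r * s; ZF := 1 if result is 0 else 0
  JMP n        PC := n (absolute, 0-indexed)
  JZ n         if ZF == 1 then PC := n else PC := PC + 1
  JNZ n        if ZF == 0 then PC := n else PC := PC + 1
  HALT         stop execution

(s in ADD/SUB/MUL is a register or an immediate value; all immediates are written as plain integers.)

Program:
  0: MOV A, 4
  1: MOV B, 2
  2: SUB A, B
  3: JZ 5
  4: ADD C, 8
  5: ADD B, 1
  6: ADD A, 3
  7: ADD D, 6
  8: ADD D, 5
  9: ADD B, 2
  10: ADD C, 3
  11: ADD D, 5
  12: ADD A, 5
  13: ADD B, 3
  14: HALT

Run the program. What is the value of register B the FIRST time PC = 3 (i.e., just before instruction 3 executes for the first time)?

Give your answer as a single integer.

Step 1: PC=0 exec 'MOV A, 4'. After: A=4 B=0 C=0 D=0 ZF=0 PC=1
Step 2: PC=1 exec 'MOV B, 2'. After: A=4 B=2 C=0 D=0 ZF=0 PC=2
Step 3: PC=2 exec 'SUB A, B'. After: A=2 B=2 C=0 D=0 ZF=0 PC=3
First time PC=3: B=2

2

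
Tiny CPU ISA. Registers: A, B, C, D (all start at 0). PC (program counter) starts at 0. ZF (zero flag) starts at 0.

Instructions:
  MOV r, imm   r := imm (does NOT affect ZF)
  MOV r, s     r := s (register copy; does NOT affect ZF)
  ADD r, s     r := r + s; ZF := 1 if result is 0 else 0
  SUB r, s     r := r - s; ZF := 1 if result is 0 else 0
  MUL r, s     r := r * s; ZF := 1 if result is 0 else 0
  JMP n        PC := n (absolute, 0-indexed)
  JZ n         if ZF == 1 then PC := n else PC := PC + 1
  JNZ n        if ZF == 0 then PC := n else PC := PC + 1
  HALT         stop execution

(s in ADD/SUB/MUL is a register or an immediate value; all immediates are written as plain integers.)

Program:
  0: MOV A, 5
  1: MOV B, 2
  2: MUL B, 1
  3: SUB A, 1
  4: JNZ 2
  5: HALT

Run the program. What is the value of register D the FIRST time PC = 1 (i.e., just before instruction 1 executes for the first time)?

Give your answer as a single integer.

Step 1: PC=0 exec 'MOV A, 5'. After: A=5 B=0 C=0 D=0 ZF=0 PC=1
First time PC=1: D=0

0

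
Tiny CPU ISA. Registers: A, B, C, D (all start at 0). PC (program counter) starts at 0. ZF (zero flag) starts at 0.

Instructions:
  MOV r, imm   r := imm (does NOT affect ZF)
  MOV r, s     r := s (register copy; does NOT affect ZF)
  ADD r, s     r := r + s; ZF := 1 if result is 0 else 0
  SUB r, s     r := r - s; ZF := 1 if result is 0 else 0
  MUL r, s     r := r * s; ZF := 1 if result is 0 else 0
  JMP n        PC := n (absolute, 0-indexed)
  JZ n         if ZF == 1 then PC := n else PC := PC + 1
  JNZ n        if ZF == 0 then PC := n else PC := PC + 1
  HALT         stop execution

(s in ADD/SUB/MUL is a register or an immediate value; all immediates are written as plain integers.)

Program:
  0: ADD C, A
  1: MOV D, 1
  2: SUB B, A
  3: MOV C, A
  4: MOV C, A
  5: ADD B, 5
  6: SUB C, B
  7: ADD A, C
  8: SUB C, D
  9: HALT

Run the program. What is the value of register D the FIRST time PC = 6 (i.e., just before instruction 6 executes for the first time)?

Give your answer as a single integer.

Step 1: PC=0 exec 'ADD C, A'. After: A=0 B=0 C=0 D=0 ZF=1 PC=1
Step 2: PC=1 exec 'MOV D, 1'. After: A=0 B=0 C=0 D=1 ZF=1 PC=2
Step 3: PC=2 exec 'SUB B, A'. After: A=0 B=0 C=0 D=1 ZF=1 PC=3
Step 4: PC=3 exec 'MOV C, A'. After: A=0 B=0 C=0 D=1 ZF=1 PC=4
Step 5: PC=4 exec 'MOV C, A'. After: A=0 B=0 C=0 D=1 ZF=1 PC=5
Step 6: PC=5 exec 'ADD B, 5'. After: A=0 B=5 C=0 D=1 ZF=0 PC=6
First time PC=6: D=1

1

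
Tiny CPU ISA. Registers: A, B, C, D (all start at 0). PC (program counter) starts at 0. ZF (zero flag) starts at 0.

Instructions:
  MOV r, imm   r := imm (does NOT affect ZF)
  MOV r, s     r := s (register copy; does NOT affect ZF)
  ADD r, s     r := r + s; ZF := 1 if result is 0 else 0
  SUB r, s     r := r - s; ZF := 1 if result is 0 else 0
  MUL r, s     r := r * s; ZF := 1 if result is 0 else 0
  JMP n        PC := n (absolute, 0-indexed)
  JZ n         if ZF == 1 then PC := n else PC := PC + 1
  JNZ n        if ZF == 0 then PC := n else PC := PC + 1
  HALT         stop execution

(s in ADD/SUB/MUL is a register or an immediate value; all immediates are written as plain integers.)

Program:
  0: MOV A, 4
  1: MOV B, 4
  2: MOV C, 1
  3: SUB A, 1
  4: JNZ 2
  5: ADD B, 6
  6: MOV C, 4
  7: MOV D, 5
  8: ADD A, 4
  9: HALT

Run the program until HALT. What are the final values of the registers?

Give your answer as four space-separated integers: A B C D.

Step 1: PC=0 exec 'MOV A, 4'. After: A=4 B=0 C=0 D=0 ZF=0 PC=1
Step 2: PC=1 exec 'MOV B, 4'. After: A=4 B=4 C=0 D=0 ZF=0 PC=2
Step 3: PC=2 exec 'MOV C, 1'. After: A=4 B=4 C=1 D=0 ZF=0 PC=3
Step 4: PC=3 exec 'SUB A, 1'. After: A=3 B=4 C=1 D=0 ZF=0 PC=4
Step 5: PC=4 exec 'JNZ 2'. After: A=3 B=4 C=1 D=0 ZF=0 PC=2
Step 6: PC=2 exec 'MOV C, 1'. After: A=3 B=4 C=1 D=0 ZF=0 PC=3
Step 7: PC=3 exec 'SUB A, 1'. After: A=2 B=4 C=1 D=0 ZF=0 PC=4
Step 8: PC=4 exec 'JNZ 2'. After: A=2 B=4 C=1 D=0 ZF=0 PC=2
Step 9: PC=2 exec 'MOV C, 1'. After: A=2 B=4 C=1 D=0 ZF=0 PC=3
Step 10: PC=3 exec 'SUB A, 1'. After: A=1 B=4 C=1 D=0 ZF=0 PC=4
Step 11: PC=4 exec 'JNZ 2'. After: A=1 B=4 C=1 D=0 ZF=0 PC=2
Step 12: PC=2 exec 'MOV C, 1'. After: A=1 B=4 C=1 D=0 ZF=0 PC=3
Step 13: PC=3 exec 'SUB A, 1'. After: A=0 B=4 C=1 D=0 ZF=1 PC=4
Step 14: PC=4 exec 'JNZ 2'. After: A=0 B=4 C=1 D=0 ZF=1 PC=5
Step 15: PC=5 exec 'ADD B, 6'. After: A=0 B=10 C=1 D=0 ZF=0 PC=6
Step 16: PC=6 exec 'MOV C, 4'. After: A=0 B=10 C=4 D=0 ZF=0 PC=7
Step 17: PC=7 exec 'MOV D, 5'. After: A=0 B=10 C=4 D=5 ZF=0 PC=8
Step 18: PC=8 exec 'ADD A, 4'. After: A=4 B=10 C=4 D=5 ZF=0 PC=9
Step 19: PC=9 exec 'HALT'. After: A=4 B=10 C=4 D=5 ZF=0 PC=9 HALTED

Answer: 4 10 4 5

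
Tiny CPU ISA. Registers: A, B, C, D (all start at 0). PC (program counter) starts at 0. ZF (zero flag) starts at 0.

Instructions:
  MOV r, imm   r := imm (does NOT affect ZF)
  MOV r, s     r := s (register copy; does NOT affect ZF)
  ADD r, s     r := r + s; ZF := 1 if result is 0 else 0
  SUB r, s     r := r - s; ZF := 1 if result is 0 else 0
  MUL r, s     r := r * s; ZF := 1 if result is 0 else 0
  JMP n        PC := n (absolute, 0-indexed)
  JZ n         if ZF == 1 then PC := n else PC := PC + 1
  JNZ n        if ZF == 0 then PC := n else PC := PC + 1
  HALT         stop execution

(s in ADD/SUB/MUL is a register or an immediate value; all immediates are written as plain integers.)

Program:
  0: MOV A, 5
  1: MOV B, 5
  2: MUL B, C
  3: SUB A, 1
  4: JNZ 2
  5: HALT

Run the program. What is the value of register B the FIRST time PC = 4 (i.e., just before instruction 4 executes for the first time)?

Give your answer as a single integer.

Step 1: PC=0 exec 'MOV A, 5'. After: A=5 B=0 C=0 D=0 ZF=0 PC=1
Step 2: PC=1 exec 'MOV B, 5'. After: A=5 B=5 C=0 D=0 ZF=0 PC=2
Step 3: PC=2 exec 'MUL B, C'. After: A=5 B=0 C=0 D=0 ZF=1 PC=3
Step 4: PC=3 exec 'SUB A, 1'. After: A=4 B=0 C=0 D=0 ZF=0 PC=4
First time PC=4: B=0

0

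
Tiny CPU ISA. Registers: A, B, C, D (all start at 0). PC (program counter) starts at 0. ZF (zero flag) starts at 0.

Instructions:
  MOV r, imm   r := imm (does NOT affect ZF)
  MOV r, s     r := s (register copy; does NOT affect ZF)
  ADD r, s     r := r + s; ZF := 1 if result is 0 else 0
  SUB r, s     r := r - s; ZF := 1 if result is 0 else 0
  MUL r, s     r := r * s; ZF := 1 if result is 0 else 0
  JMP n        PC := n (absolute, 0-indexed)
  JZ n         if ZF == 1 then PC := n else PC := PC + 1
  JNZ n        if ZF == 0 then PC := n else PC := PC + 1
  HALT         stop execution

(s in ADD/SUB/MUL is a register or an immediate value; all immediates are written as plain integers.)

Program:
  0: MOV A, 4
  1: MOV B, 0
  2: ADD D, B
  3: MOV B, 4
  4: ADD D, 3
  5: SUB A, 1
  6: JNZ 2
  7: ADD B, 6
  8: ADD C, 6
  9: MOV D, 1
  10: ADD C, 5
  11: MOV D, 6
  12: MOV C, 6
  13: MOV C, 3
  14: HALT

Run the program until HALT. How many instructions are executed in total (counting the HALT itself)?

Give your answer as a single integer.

Step 1: PC=0 exec 'MOV A, 4'. After: A=4 B=0 C=0 D=0 ZF=0 PC=1
Step 2: PC=1 exec 'MOV B, 0'. After: A=4 B=0 C=0 D=0 ZF=0 PC=2
Step 3: PC=2 exec 'ADD D, B'. After: A=4 B=0 C=0 D=0 ZF=1 PC=3
Step 4: PC=3 exec 'MOV B, 4'. After: A=4 B=4 C=0 D=0 ZF=1 PC=4
Step 5: PC=4 exec 'ADD D, 3'. After: A=4 B=4 C=0 D=3 ZF=0 PC=5
Step 6: PC=5 exec 'SUB A, 1'. After: A=3 B=4 C=0 D=3 ZF=0 PC=6
Step 7: PC=6 exec 'JNZ 2'. After: A=3 B=4 C=0 D=3 ZF=0 PC=2
Step 8: PC=2 exec 'ADD D, B'. After: A=3 B=4 C=0 D=7 ZF=0 PC=3
Step 9: PC=3 exec 'MOV B, 4'. After: A=3 B=4 C=0 D=7 ZF=0 PC=4
Step 10: PC=4 exec 'ADD D, 3'. After: A=3 B=4 C=0 D=10 ZF=0 PC=5
Step 11: PC=5 exec 'SUB A, 1'. After: A=2 B=4 C=0 D=10 ZF=0 PC=6
Step 12: PC=6 exec 'JNZ 2'. After: A=2 B=4 C=0 D=10 ZF=0 PC=2
Step 13: PC=2 exec 'ADD D, B'. After: A=2 B=4 C=0 D=14 ZF=0 PC=3
Step 14: PC=3 exec 'MOV B, 4'. After: A=2 B=4 C=0 D=14 ZF=0 PC=4
Step 15: PC=4 exec 'ADD D, 3'. After: A=2 B=4 C=0 D=17 ZF=0 PC=5
Step 16: PC=5 exec 'SUB A, 1'. After: A=1 B=4 C=0 D=17 ZF=0 PC=6
Step 17: PC=6 exec 'JNZ 2'. After: A=1 B=4 C=0 D=17 ZF=0 PC=2
Step 18: PC=2 exec 'ADD D, B'. After: A=1 B=4 C=0 D=21 ZF=0 PC=3
Step 19: PC=3 exec 'MOV B, 4'. After: A=1 B=4 C=0 D=21 ZF=0 PC=4
Step 20: PC=4 exec 'ADD D, 3'. After: A=1 B=4 C=0 D=24 ZF=0 PC=5
Step 21: PC=5 exec 'SUB A, 1'. After: A=0 B=4 C=0 D=24 ZF=1 PC=6
Step 22: PC=6 exec 'JNZ 2'. After: A=0 B=4 C=0 D=24 ZF=1 PC=7
Step 23: PC=7 exec 'ADD B, 6'. After: A=0 B=10 C=0 D=24 ZF=0 PC=8
Step 24: PC=8 exec 'ADD C, 6'. After: A=0 B=10 C=6 D=24 ZF=0 PC=9
Step 25: PC=9 exec 'MOV D, 1'. After: A=0 B=10 C=6 D=1 ZF=0 PC=10
Step 26: PC=10 exec 'ADD C, 5'. After: A=0 B=10 C=11 D=1 ZF=0 PC=11
Step 27: PC=11 exec 'MOV D, 6'. After: A=0 B=10 C=11 D=6 ZF=0 PC=12
Step 28: PC=12 exec 'MOV C, 6'. After: A=0 B=10 C=6 D=6 ZF=0 PC=13
Step 29: PC=13 exec 'MOV C, 3'. After: A=0 B=10 C=3 D=6 ZF=0 PC=14
Step 30: PC=14 exec 'HALT'. After: A=0 B=10 C=3 D=6 ZF=0 PC=14 HALTED
Total instructions executed: 30

Answer: 30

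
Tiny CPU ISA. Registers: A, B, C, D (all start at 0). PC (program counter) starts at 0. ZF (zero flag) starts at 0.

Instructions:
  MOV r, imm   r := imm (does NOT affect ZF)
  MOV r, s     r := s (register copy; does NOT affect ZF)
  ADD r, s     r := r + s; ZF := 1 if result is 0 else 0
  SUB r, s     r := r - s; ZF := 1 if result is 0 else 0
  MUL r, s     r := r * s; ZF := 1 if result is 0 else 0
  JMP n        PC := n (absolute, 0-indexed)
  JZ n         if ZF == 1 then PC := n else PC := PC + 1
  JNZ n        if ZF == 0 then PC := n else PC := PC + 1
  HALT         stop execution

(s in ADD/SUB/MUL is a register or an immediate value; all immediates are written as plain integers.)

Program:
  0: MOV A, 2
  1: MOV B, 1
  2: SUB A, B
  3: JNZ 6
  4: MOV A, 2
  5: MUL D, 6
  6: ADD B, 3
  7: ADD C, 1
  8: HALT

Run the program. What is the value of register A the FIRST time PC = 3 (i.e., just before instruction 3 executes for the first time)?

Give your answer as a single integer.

Step 1: PC=0 exec 'MOV A, 2'. After: A=2 B=0 C=0 D=0 ZF=0 PC=1
Step 2: PC=1 exec 'MOV B, 1'. After: A=2 B=1 C=0 D=0 ZF=0 PC=2
Step 3: PC=2 exec 'SUB A, B'. After: A=1 B=1 C=0 D=0 ZF=0 PC=3
First time PC=3: A=1

1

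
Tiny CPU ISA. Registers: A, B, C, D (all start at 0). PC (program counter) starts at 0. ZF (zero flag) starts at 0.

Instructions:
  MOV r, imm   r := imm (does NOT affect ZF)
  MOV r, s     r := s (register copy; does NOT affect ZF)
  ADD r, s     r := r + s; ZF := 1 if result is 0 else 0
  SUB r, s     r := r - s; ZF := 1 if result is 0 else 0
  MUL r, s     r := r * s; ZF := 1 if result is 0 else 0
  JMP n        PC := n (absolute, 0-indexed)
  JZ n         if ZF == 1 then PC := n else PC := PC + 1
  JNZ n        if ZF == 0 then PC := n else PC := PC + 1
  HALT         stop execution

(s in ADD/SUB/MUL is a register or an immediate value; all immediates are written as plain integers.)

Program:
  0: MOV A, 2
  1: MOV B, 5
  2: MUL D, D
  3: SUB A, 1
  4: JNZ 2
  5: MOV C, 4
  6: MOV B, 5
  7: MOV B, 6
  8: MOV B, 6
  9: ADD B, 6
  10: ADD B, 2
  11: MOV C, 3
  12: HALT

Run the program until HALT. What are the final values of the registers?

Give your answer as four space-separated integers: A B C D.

Step 1: PC=0 exec 'MOV A, 2'. After: A=2 B=0 C=0 D=0 ZF=0 PC=1
Step 2: PC=1 exec 'MOV B, 5'. After: A=2 B=5 C=0 D=0 ZF=0 PC=2
Step 3: PC=2 exec 'MUL D, D'. After: A=2 B=5 C=0 D=0 ZF=1 PC=3
Step 4: PC=3 exec 'SUB A, 1'. After: A=1 B=5 C=0 D=0 ZF=0 PC=4
Step 5: PC=4 exec 'JNZ 2'. After: A=1 B=5 C=0 D=0 ZF=0 PC=2
Step 6: PC=2 exec 'MUL D, D'. After: A=1 B=5 C=0 D=0 ZF=1 PC=3
Step 7: PC=3 exec 'SUB A, 1'. After: A=0 B=5 C=0 D=0 ZF=1 PC=4
Step 8: PC=4 exec 'JNZ 2'. After: A=0 B=5 C=0 D=0 ZF=1 PC=5
Step 9: PC=5 exec 'MOV C, 4'. After: A=0 B=5 C=4 D=0 ZF=1 PC=6
Step 10: PC=6 exec 'MOV B, 5'. After: A=0 B=5 C=4 D=0 ZF=1 PC=7
Step 11: PC=7 exec 'MOV B, 6'. After: A=0 B=6 C=4 D=0 ZF=1 PC=8
Step 12: PC=8 exec 'MOV B, 6'. After: A=0 B=6 C=4 D=0 ZF=1 PC=9
Step 13: PC=9 exec 'ADD B, 6'. After: A=0 B=12 C=4 D=0 ZF=0 PC=10
Step 14: PC=10 exec 'ADD B, 2'. After: A=0 B=14 C=4 D=0 ZF=0 PC=11
Step 15: PC=11 exec 'MOV C, 3'. After: A=0 B=14 C=3 D=0 ZF=0 PC=12
Step 16: PC=12 exec 'HALT'. After: A=0 B=14 C=3 D=0 ZF=0 PC=12 HALTED

Answer: 0 14 3 0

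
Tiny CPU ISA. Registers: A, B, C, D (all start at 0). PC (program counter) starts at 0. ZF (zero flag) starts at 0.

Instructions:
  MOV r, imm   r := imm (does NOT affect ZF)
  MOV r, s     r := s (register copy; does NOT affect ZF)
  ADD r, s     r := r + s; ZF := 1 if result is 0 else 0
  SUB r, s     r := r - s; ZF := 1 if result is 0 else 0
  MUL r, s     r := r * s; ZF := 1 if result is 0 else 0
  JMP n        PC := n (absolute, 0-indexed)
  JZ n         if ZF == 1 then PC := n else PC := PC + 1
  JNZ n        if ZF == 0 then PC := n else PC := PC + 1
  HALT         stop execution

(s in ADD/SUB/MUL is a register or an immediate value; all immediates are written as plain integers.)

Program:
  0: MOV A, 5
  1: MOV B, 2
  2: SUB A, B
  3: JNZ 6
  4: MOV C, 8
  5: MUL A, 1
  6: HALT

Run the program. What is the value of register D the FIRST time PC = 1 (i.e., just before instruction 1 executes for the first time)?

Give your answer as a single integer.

Step 1: PC=0 exec 'MOV A, 5'. After: A=5 B=0 C=0 D=0 ZF=0 PC=1
First time PC=1: D=0

0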